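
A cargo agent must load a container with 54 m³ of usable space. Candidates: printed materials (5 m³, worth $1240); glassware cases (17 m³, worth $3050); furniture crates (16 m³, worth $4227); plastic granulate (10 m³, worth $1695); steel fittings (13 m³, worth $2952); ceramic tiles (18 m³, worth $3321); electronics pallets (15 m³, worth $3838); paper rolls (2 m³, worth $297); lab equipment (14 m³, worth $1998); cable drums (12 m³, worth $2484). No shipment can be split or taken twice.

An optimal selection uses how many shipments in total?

Optimal total is 12712.
For example furniture crates + plastic granulate + steel fittings + electronics pallets achieves it, using 54 m³.
Every optimal selection uses 4 shipments.

4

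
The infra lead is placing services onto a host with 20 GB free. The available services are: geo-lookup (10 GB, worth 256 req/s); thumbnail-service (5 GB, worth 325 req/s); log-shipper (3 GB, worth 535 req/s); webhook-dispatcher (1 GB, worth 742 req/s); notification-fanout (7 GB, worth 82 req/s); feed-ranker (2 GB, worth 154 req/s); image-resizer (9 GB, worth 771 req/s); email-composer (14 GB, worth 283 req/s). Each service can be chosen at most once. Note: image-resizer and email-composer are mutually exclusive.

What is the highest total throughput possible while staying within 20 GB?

Thumbnail-service + log-shipper + webhook-dispatcher + feed-ranker + image-resizer uses 20 of the 20 GB and totals 2527.
That's the maximum — no feasible swap from here does better than 2527.

2527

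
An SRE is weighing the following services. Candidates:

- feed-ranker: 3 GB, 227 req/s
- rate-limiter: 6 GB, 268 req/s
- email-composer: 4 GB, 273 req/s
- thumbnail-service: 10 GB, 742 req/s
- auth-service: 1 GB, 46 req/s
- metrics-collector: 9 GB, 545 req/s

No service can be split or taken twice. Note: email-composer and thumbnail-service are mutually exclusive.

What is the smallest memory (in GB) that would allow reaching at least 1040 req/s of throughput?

Look for the lowest-memory combination reaching 1040.
feed-ranker + email-composer + metrics-collector: 1045 throughput at 16 GB.
No combination under 16 GB hits 1040.

16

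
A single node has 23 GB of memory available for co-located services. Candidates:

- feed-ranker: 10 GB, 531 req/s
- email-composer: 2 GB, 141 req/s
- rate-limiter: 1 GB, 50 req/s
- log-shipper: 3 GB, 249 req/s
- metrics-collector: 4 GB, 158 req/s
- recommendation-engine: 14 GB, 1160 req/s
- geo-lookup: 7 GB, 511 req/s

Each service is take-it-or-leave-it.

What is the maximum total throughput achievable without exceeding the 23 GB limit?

1812

By throughput per GB: log-shipper 83.00, recommendation-engine 82.86, geo-lookup 73.00, email-composer 70.50 lead.
The ratio heuristic lands on email-composer + rate-limiter + log-shipper + recommendation-engine (1600) but leaves 3 GB idle.
Replace rate-limiter and log-shipper with geo-lookup: the trade gains 212 net, giving 1812 at 23 GB.
An exhaustive check of the 128 subsets confirms 1812.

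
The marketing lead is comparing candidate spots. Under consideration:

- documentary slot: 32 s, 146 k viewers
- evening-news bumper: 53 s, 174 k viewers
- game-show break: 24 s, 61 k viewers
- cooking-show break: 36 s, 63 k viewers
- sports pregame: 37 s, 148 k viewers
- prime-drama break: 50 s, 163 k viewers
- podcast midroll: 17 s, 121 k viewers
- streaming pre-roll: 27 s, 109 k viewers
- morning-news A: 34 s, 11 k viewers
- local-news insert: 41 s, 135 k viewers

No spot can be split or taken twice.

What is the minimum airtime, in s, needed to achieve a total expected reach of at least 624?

154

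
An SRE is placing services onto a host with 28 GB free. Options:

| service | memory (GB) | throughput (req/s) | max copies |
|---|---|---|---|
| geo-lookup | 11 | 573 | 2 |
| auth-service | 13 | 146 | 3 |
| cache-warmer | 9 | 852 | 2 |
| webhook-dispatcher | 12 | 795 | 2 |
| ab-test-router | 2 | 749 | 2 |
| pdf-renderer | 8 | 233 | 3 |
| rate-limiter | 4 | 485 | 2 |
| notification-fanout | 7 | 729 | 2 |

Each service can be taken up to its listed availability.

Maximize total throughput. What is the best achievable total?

4049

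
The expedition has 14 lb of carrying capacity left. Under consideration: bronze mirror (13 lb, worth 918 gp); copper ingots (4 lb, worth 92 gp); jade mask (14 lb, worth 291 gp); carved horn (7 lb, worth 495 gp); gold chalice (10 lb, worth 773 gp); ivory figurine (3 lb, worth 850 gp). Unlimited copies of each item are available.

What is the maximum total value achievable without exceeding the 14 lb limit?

4×ivory figurine uses 12 of the 14 lb and totals 3400.

3400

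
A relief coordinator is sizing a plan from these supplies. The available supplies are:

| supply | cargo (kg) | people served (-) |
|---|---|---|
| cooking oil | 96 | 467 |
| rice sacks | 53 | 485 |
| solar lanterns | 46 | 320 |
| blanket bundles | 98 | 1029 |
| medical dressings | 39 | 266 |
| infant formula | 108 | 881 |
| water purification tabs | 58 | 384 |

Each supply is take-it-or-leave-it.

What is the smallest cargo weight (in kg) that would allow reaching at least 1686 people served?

Need the lightest bundle worth ≥ 1686.
rice sacks + blanket bundles + medical dressings reaches 1780 using 190 kg.
Below 190 kg the best achievable stays under 1686.

190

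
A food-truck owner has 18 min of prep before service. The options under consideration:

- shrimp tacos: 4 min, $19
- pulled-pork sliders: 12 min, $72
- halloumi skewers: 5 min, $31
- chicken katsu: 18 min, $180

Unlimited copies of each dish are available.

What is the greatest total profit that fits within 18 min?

180

By profit per min: chicken katsu 10.00, halloumi skewers 6.20, pulled-pork sliders 6.00, shrimp tacos 4.75 lead.
Chicken katsu uses 18 of the 18 min and totals 180.
Nothing else within 18 min beats 180.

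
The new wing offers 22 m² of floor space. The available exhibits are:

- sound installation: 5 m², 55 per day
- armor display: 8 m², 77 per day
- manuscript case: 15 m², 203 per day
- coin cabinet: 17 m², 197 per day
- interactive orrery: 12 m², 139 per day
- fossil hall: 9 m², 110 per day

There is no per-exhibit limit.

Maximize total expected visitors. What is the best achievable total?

258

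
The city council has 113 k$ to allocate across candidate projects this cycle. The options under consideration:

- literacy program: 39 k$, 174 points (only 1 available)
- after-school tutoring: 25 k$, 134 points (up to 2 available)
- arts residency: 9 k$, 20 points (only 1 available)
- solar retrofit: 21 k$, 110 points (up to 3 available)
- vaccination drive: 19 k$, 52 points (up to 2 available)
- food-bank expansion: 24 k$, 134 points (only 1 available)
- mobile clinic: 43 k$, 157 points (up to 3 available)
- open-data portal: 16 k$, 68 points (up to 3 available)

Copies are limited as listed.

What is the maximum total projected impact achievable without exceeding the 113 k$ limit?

598

By projected impact per k$: food-bank expansion 5.58, after-school tutoring 5.36, solar retrofit 5.24, literacy program 4.46 lead.
Taking the top-ratio projects first gives 2×after-school tutoring + solar retrofit + food-bank expansion + open-data portal for 580 (111 k$).
The 41 k$ tied up in after-school tutoring and open-data portal is better spent on 2×solar retrofit — total rises to 598 (112 k$).
No other feasible combination exceeds 598.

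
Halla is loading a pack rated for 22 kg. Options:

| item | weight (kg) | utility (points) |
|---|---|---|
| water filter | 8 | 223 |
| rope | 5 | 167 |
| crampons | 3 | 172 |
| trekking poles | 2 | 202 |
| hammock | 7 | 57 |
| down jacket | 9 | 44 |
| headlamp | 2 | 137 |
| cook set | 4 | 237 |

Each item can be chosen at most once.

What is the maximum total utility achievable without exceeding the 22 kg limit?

Taking the top-ratio items first gives rope + crampons + trekking poles + headlamp + cook set for 915 (16 kg).
Dropping headlamp frees 2 kg; slotting in water filter (8 kg) lifts the total to 1001 at 22 kg.
Nothing else within 22 kg beats 1001.

1001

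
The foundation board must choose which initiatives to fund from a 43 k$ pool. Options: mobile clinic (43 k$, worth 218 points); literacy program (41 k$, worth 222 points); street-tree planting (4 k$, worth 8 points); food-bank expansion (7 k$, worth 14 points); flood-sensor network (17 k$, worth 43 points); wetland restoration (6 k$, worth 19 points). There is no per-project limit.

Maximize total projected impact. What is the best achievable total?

222

Taking literacy program: 41 k$ used, 222 in projected impact.
No other feasible combination exceeds 222.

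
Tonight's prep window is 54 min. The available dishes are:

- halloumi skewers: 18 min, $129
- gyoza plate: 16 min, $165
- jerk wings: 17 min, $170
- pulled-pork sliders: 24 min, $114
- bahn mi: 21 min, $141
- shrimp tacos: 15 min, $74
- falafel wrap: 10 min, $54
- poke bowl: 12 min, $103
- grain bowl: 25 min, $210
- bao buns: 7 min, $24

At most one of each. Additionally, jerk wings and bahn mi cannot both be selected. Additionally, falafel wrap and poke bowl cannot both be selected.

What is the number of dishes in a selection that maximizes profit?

3

Optimal total is 483.
jerk wings + poke bowl + grain bowl hits 483 at 54 min.
All optima have 3 dishes.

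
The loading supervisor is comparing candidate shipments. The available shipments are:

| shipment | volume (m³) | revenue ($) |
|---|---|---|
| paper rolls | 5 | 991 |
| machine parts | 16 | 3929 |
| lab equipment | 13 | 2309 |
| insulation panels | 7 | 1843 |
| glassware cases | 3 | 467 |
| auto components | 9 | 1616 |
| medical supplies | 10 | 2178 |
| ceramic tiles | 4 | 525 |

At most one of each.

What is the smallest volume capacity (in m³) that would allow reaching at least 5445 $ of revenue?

Need the lightest bundle worth ≥ 5445.
machine parts + insulation panels reaches 5772 using 23 m³.
No combination under 23 m³ hits 5445.

23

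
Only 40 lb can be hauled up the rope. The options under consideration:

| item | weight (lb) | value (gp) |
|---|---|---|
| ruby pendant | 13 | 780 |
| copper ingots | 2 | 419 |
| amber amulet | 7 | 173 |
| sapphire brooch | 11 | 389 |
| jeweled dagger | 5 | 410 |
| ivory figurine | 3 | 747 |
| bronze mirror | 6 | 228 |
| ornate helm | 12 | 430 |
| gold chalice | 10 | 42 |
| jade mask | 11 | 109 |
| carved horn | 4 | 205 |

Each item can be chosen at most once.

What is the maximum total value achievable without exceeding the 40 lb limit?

2991

Taking the top-ratio items first gives ruby pendant + copper ingots + amber amulet + jeweled dagger + ivory figurine + bronze mirror + carved horn for 2962 (40 lb).
The 13 lb tied up in amber amulet and bronze mirror is better spent on ornate helm — total rises to 2991 (39 lb).
Runner-up ruby pendant + copper ingots + sapphire brooch + jeweled dagger + ivory figurine + bronze mirror tops out at 2973.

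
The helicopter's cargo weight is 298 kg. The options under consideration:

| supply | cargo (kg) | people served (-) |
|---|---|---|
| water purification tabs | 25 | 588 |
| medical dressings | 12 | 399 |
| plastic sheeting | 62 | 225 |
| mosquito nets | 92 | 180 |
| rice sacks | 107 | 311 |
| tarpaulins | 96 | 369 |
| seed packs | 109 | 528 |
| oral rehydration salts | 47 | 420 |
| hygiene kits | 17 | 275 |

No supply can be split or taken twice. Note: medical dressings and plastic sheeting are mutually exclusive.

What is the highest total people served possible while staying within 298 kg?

2304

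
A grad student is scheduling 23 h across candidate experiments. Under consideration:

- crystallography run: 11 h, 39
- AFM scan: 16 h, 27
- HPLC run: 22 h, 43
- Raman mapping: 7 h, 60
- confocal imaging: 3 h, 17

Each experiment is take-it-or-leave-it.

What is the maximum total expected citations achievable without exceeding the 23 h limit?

116

The ratio ordering already packs tightly: crystallography run + Raman mapping + confocal imaging, 21 h, 116.
No other feasible combination exceeds 116.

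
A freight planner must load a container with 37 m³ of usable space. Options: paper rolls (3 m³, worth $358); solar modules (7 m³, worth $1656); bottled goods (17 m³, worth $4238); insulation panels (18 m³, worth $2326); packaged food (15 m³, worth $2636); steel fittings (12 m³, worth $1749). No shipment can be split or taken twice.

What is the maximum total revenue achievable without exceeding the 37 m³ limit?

7643

Best packing: solar modules + bottled goods + steel fittings — 36 m³, 7643 total.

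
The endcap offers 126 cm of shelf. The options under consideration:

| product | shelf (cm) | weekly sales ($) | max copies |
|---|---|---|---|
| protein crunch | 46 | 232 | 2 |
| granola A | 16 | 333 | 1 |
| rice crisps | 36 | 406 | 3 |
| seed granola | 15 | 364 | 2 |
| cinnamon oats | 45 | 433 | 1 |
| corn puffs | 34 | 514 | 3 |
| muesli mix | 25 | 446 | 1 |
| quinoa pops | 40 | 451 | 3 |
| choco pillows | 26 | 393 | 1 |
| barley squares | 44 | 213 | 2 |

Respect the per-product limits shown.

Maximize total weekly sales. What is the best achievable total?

Taking the top-ratio products first gives granola A + 2×seed granola + corn puffs + muesli mix for 2021 (105 cm).
Replace granola A with corn puffs: the trade gains 181 net, giving 2202 at 123 cm.

2202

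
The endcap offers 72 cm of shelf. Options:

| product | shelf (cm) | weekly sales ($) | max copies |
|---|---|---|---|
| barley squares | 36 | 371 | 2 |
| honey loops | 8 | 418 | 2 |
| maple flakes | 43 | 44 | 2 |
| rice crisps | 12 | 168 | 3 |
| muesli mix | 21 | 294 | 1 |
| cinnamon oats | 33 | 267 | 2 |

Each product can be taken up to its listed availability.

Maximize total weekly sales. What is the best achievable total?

1466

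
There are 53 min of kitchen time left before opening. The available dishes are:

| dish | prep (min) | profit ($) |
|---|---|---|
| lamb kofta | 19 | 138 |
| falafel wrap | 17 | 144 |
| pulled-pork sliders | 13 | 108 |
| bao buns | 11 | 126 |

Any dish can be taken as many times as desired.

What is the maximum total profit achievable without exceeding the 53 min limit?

522

Taking the top-ratio dishes first gives 4×bao buns for 504 (44 min).
The 11 min tied up in bao buns is better spent on falafel wrap — total rises to 522 (50 min).
No other feasible combination exceeds 522.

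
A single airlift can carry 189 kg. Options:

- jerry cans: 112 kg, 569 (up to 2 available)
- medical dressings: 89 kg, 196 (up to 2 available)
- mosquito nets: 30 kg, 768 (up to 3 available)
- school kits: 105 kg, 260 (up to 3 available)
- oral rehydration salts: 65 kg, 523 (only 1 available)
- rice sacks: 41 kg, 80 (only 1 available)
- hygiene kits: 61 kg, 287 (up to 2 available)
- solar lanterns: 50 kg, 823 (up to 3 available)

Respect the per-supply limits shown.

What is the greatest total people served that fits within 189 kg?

3237

Taking the top-ratio supplies first gives 3×mosquito nets + rice sacks + solar lanterns for 3207 (181 kg).
Replace 2×mosquito nets and rice sacks with 2×solar lanterns: the trade gains 30 net, giving 3237 at 180 kg.
That's the maximum — no swap from here does better than 3237.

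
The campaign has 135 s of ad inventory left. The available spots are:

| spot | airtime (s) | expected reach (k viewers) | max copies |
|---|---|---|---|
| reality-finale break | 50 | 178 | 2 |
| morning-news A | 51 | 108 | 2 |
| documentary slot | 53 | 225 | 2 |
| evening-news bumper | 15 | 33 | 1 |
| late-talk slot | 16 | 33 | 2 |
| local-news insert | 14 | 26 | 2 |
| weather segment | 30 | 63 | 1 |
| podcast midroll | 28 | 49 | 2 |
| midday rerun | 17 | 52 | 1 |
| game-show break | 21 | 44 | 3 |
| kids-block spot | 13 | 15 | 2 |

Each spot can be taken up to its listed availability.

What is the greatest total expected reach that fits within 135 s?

509

Density check — documentary slot 4.25, reality-finale break 3.56, midday rerun 3.06 are the best per s.
Filling by ratio: 2×documentary slot + midday rerun for 502, with 12 s left unused.
Dropping midday rerun frees 17 s; slotting in evening-news bumper + local-news insert (29 s) lifts the total to 509 at 135 s.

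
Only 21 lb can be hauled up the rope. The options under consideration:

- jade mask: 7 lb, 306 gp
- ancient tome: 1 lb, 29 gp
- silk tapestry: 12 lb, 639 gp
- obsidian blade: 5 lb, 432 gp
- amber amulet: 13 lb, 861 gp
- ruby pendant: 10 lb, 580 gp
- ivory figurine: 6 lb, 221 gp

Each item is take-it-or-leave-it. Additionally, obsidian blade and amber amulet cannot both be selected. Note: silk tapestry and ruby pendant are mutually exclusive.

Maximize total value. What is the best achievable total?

Ranking by ratio (value/lb): obsidian blade 86.40, amber amulet 66.23, ruby pendant 58.00.
Obsidian blade + ruby pendant + ivory figurine uses 21 of the 21 lb and totals 1233.

1233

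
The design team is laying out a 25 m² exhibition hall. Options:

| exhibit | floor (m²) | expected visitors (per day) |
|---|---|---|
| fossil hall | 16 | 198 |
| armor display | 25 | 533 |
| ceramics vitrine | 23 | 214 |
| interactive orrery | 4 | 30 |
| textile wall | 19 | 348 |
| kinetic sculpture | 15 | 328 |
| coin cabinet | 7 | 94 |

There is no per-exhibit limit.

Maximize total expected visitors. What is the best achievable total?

533

Filling by ratio: kinetic sculpture + coin cabinet for 422, with 3 m² left unused.
The 22 m² tied up in kinetic sculpture and coin cabinet is better spent on armor display — total rises to 533 (25 m²).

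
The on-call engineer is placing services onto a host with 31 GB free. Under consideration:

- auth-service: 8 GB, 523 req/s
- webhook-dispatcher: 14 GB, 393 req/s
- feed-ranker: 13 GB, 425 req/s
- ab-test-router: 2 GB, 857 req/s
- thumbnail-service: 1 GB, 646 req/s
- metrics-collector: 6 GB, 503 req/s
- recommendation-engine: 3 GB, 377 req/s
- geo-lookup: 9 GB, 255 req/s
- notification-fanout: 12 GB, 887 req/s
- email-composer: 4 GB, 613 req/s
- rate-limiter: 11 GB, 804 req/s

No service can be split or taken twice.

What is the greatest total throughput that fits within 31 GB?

3903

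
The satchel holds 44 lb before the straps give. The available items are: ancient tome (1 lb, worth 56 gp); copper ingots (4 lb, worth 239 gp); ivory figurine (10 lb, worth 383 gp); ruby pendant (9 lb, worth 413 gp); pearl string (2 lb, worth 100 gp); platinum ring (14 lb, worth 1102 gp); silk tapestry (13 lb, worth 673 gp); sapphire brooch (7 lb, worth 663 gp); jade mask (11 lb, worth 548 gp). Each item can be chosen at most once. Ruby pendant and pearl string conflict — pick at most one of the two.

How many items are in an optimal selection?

Optimal total is 2907.
ancient tome + ruby pendant + platinum ring + silk tapestry + sapphire brooch hits 2907 at 44 lb.
Any selection reaching 2907 contains exactly 5 items.

5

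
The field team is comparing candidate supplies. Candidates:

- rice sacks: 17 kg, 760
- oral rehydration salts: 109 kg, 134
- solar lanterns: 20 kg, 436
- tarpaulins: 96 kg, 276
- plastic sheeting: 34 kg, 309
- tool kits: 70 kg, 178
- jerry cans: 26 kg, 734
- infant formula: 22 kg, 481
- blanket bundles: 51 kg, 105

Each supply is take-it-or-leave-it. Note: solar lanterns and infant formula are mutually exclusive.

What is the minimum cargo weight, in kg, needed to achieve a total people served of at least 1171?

Need the lightest bundle worth ≥ 1171.
rice sacks + solar lanterns: 1196 people served at 37 kg.
No combination under 37 kg hits 1171.

37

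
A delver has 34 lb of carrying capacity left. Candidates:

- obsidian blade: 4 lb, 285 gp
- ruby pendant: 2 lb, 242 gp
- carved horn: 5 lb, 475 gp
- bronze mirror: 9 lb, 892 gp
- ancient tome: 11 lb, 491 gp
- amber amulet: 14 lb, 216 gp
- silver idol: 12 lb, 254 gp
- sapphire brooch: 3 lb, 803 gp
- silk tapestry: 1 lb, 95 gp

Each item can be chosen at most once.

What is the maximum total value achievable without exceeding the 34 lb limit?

By value per lb: sapphire brooch 267.67, ruby pendant 121.00, bronze mirror 99.11 lead.
Taking the top-ratio items first gives obsidian blade + ruby pendant + carved horn + bronze mirror + sapphire brooch + silk tapestry for 2792 (24 lb).
Replace silk tapestry with ancient tome: the trade gains 396 net, giving 3188 at 34 lb.
The closest alternative, obsidian blade + carved horn + bronze mirror + ancient tome + sapphire brooch + silk tapestry, reaches only 3041.

3188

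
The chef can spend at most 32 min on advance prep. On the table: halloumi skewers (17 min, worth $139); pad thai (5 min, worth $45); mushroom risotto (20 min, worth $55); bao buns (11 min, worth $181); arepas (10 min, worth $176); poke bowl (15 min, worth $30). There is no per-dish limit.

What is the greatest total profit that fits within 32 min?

538

A density-first pass picks 3×arepas — 528 at 30 min.
Replace 2×arepas with 2×bao buns: the trade gains 10 net, giving 538 at 32 min.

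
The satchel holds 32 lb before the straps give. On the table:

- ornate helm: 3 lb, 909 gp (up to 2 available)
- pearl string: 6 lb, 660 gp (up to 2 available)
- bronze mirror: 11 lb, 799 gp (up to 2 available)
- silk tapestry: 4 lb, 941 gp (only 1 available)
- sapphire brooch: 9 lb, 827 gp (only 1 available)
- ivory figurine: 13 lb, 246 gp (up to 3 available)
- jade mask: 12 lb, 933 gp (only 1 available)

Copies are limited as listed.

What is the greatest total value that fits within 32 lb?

4906

The ratio ordering already packs tightly: 2×ornate helm + 2×pearl string + silk tapestry + sapphire brooch, 31 lb, 4906.
Every other selection either busts 32 lb or exceeds an availability limit or fails to beat 4906.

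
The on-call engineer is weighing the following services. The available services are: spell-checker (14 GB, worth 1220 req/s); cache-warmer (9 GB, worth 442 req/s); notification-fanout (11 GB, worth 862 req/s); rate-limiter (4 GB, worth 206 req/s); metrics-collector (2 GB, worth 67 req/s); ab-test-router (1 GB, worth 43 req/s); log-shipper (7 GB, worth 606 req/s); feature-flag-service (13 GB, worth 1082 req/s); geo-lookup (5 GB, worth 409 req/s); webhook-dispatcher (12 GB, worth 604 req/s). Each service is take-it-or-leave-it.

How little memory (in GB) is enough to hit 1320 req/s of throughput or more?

17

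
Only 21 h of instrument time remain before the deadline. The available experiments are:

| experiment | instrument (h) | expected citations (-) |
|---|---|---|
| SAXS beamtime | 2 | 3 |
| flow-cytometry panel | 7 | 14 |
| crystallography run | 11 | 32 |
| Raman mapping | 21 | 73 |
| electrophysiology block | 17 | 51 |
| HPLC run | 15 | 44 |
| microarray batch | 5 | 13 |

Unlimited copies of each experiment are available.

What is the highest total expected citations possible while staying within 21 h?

73

Ranking by ratio (expected citations/h): Raman mapping 3.48, electrophysiology block 3.00, HPLC run 2.93, crystallography run 2.91.
Taking Raman mapping: 21 h used, 73 in expected citations.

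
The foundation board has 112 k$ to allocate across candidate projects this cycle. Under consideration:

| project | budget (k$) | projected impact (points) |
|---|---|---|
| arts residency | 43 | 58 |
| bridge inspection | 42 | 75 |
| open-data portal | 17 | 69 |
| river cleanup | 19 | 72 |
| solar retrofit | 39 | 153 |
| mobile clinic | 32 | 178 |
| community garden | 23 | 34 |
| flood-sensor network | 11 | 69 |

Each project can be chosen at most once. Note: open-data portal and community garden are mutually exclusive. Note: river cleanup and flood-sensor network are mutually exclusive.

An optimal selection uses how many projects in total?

Optimal total is 472.
One optimal bundle: open-data portal + river cleanup + solar retrofit + mobile clinic (107 k$).
Any selection reaching 472 contains exactly 4 projects.

4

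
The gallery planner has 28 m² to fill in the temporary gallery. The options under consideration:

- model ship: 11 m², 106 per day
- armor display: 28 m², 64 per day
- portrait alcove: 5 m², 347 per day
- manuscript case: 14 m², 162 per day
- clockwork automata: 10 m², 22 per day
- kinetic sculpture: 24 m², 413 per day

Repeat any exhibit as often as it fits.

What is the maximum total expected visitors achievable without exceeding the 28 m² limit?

1735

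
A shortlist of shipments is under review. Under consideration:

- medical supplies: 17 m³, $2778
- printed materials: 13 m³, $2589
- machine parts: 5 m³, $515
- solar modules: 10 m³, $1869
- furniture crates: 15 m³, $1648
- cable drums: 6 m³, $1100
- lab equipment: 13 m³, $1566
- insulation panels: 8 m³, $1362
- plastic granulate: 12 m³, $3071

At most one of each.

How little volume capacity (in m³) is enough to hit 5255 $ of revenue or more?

Need the lightest bundle worth ≥ 5255.
Taking printed materials + plastic granulate gives 5660 (≥ 5255) for 25 m³.
Any bundle with less than 25 m³ falls short of 5255.

25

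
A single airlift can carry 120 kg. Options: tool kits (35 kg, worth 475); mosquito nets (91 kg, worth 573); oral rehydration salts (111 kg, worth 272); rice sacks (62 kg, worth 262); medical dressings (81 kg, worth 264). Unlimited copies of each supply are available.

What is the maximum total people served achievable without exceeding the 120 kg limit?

1425

By people served per kg: tool kits 13.57, mosquito nets 6.30, rice sacks 4.23, medical dressings 3.26 lead.
Taking 3×tool kits: 105 kg used, 1425 in people served.
That's the maximum — no swap from here does better than 1425.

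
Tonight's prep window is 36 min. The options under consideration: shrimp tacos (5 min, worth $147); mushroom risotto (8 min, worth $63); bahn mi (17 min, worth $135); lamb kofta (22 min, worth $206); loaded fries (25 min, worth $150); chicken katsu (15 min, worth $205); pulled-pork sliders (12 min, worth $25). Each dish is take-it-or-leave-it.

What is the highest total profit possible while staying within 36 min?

416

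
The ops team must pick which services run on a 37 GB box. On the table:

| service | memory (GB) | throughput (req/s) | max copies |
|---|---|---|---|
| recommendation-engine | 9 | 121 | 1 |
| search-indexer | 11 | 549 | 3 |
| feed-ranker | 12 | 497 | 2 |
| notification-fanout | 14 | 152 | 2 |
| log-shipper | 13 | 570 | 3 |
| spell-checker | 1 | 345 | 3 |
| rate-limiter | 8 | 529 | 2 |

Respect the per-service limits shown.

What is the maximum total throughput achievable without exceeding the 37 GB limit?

Ranking by ratio (throughput/GB): spell-checker 345.00, rate-limiter 66.12, search-indexer 49.91, log-shipper 43.85.
Taking the top-ratio services first gives search-indexer + 3×spell-checker + 2×rate-limiter for 2642 (30 GB).
The 19 GB tied up in search-indexer and rate-limiter is better spent on 2×log-shipper — total rises to 2704 (37 GB).
That's the maximum — no swap from here does better than 2704.

2704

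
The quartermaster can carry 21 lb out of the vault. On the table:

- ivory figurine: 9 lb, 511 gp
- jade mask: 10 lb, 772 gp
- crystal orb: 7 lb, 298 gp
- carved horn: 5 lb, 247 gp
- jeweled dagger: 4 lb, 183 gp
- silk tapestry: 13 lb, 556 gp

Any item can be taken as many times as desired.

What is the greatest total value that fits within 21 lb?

Best packing: 2×jade mask — 20 lb, 1544 total.

1544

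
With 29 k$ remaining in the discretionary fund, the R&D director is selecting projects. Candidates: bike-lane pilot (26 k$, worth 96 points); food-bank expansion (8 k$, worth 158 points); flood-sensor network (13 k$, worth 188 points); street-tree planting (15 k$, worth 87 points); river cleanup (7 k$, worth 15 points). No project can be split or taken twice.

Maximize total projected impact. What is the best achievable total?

The ratio ordering already packs tightly: food-bank expansion + flood-sensor network + river cleanup, 28 k$, 361.
The spare 1 k$ is too small for any remaining project, and no exchange beats 361.

361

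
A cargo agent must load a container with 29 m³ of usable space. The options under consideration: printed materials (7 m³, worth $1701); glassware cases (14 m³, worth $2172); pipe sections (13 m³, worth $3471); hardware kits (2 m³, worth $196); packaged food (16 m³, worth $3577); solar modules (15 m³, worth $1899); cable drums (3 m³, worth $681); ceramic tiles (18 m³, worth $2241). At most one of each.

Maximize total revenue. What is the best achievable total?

7048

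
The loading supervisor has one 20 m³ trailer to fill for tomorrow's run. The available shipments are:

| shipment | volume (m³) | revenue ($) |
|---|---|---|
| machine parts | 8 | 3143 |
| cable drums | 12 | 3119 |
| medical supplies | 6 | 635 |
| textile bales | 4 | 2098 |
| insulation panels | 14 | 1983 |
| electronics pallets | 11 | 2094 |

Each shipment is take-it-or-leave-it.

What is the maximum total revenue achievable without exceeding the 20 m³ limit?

Taking the top-ratio shipments first gives machine parts + medical supplies + textile bales for 5876 (18 m³).
The 10 m³ tied up in medical supplies and textile bales is better spent on cable drums — total rises to 6262 (20 m³).
Nothing else within 20 m³ beats 6262.

6262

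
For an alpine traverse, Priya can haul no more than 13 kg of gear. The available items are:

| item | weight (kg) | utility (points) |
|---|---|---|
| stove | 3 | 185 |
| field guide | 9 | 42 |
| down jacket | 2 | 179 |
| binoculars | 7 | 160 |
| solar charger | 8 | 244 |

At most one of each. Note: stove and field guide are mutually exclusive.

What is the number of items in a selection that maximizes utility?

3

The maximum utility within 13 kg is 608.
One optimal bundle: stove + down jacket + solar charger (13 kg).
Every optimal selection uses 3 items.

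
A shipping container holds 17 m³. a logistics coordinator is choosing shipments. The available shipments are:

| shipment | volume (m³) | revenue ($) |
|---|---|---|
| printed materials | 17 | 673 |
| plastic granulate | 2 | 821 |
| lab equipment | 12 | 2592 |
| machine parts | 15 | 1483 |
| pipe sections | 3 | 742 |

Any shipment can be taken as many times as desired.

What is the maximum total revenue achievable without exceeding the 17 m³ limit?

6568

Taking 8×plastic granulate: 16 m³ used, 6568 in revenue.
The spare 1 m³ is too small for any remaining shipment, and no exchange beats 6568.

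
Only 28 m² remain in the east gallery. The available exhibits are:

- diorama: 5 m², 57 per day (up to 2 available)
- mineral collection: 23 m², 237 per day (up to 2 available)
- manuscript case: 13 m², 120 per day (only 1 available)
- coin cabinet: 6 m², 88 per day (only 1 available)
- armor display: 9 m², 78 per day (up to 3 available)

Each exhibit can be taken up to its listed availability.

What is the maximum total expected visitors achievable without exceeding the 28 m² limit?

By expected visitors per m²: coin cabinet 14.67, diorama 11.40, mineral collection 10.30, manuscript case 9.23 lead.
A density-first pass picks 2×diorama + coin cabinet + armor display — 280 at 25 m².
The 20 m² tied up in diorama and coin cabinet and armor display is better spent on mineral collection — total rises to 294 (28 m²).
Every other selection either busts 28 m² or exceeds an availability limit or fails to beat 294.

294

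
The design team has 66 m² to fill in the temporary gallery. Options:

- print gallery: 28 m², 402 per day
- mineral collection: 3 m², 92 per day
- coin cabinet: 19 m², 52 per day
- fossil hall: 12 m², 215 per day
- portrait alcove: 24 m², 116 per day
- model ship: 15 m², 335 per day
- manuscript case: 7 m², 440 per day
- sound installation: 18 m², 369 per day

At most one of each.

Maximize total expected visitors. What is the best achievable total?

1484

The ratio heuristic lands on mineral collection + fossil hall + model ship + manuscript case + sound installation (1451) but leaves 11 m² idle.
The 18 m² tied up in sound installation is better spent on print gallery — total rises to 1484 (65 m²).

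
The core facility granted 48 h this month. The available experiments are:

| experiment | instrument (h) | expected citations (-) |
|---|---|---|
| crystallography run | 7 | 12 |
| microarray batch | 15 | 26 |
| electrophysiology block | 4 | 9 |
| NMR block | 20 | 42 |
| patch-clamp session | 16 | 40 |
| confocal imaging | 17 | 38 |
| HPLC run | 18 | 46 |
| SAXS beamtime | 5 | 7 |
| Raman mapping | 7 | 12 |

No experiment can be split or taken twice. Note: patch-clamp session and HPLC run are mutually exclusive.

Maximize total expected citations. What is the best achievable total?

105

Crystallography run + electrophysiology block + confocal imaging + HPLC run uses 46 of the 48 h and totals 105.
Electrophysiology block + confocal imaging + HPLC run + Raman mapping (46 h) also reaches 105 — a tie, but nothing goes higher.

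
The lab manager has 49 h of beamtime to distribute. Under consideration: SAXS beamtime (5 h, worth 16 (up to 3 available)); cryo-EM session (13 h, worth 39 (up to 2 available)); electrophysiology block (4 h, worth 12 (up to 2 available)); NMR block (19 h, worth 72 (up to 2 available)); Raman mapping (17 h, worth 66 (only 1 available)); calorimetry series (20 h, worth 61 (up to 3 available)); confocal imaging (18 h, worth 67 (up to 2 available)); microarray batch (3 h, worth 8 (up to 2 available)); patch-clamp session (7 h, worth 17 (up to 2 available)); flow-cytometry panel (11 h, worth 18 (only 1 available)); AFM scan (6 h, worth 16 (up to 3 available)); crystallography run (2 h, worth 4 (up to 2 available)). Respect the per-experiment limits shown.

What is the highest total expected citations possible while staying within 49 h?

Best packing: 2×SAXS beamtime + NMR block + Raman mapping + microarray batch — 49 h, 178 total.
Nothing else within 49 h beats 178.

178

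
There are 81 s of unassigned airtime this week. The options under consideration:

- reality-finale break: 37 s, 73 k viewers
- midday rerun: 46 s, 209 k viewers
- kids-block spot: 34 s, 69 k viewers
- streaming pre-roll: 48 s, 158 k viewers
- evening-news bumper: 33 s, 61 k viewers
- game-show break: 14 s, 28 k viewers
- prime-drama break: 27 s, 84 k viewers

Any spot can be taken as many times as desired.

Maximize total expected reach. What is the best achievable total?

Density check — midday rerun 4.54, streaming pre-roll 3.29, prime-drama break 3.11 are the best per s.
Taking midday rerun + prime-drama break: 73 s used, 293 in expected reach.

293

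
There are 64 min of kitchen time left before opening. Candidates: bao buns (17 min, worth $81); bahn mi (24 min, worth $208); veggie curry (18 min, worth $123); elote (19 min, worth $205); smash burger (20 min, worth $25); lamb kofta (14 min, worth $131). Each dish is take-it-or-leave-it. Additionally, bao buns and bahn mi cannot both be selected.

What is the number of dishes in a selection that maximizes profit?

3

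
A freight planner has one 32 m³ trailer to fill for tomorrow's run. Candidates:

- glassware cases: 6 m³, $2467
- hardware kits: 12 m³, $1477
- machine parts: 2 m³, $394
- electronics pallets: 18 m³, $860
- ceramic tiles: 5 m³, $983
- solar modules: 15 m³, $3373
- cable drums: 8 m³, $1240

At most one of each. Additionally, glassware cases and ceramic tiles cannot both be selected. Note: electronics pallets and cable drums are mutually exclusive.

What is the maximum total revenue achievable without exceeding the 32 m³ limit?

Density check — glassware cases 411.17, solar modules 224.87, machine parts 197.00, ceramic tiles 196.60 are the best per m³.
Glassware cases + machine parts + solar modules + cable drums uses 31 of the 32 m³ and totals 7474.
The closest alternative, glassware cases + solar modules + cable drums, reaches only 7080.

7474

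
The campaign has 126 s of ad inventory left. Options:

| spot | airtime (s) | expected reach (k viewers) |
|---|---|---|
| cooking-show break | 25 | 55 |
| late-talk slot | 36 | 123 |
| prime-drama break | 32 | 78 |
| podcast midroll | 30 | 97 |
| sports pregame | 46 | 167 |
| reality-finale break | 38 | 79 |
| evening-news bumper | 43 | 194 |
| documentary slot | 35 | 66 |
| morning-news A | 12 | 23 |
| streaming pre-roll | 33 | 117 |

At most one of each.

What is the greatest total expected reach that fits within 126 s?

Density check — evening-news bumper 4.51, sports pregame 3.63, streaming pre-roll 3.55 are the best per s.
Greedy by ratio would take sports pregame + evening-news bumper + streaming pre-roll: 122 s used, total 478.
The 33 s tied up in streaming pre-roll is better spent on late-talk slot — total rises to 484 (125 s).
The spare 1 s is too small for any remaining spot, and no exchange beats 484.

484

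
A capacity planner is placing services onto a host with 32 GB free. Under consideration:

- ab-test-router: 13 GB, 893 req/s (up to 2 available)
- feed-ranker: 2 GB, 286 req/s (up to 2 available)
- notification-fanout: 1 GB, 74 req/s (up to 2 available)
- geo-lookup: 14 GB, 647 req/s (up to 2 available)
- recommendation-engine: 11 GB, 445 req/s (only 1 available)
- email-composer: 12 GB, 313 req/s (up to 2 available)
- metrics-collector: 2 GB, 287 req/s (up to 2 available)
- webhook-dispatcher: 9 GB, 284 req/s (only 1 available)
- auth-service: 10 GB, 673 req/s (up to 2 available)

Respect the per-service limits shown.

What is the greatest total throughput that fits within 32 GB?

2786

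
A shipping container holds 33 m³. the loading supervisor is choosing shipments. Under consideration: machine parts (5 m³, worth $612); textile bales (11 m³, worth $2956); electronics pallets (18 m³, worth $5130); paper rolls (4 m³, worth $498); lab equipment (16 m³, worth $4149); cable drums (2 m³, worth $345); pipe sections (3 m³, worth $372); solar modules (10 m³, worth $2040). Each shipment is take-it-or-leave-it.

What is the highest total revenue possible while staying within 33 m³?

8584

Ranking by ratio (revenue/m³): electronics pallets 285.00, textile bales 268.73, lab equipment 259.31, solar modules 204.00.
Greedy by ratio would take textile bales + electronics pallets + cable drums: 31 m³ used, total 8431.
The 2 m³ tied up in cable drums is better spent on paper rolls — total rises to 8584 (33 m³).
Runner-up textile bales + electronics pallets + pipe sections tops out at 8458.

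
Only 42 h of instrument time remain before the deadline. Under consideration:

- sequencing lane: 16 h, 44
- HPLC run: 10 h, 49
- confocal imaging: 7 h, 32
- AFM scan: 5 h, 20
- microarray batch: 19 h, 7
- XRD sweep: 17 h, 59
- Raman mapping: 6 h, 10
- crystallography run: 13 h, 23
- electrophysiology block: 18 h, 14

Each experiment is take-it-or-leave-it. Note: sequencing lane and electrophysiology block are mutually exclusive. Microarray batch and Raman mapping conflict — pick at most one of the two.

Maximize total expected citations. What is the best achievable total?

160

By expected citations per h: HPLC run 4.90, confocal imaging 4.57, AFM scan 4.00 lead.
HPLC run + confocal imaging + AFM scan + XRD sweep uses 39 of the 42 h and totals 160.
Every other selection either busts 42 h or breaks a pairing rule or fails to beat 160.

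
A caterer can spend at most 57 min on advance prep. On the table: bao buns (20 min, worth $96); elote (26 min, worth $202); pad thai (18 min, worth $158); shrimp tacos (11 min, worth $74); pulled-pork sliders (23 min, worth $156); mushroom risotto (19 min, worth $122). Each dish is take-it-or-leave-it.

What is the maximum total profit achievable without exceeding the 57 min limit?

434

Density check — pad thai 8.78, elote 7.77, pulled-pork sliders 6.78 are the best per min.
Best packing: elote + pad thai + shrimp tacos — 55 min, 434 total.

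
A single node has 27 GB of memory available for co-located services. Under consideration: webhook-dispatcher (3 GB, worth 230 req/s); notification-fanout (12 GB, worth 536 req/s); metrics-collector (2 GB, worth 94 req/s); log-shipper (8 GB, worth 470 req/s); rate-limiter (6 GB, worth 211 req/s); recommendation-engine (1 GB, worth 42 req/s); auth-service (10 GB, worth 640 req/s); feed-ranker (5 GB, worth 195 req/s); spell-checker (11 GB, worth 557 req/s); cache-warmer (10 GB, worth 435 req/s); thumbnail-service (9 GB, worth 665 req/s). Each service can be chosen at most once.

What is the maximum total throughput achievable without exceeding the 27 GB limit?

By throughput per GB: webhook-dispatcher 76.67, thumbnail-service 73.89, auth-service 64.00, log-shipper 58.75 lead.
Filling by ratio: webhook-dispatcher + metrics-collector + recommendation-engine + auth-service + thumbnail-service for 1671, with 2 GB left unused.
The 6 GB tied up in webhook-dispatcher and metrics-collector and recommendation-engine is better spent on log-shipper — total rises to 1775 (27 GB).

1775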